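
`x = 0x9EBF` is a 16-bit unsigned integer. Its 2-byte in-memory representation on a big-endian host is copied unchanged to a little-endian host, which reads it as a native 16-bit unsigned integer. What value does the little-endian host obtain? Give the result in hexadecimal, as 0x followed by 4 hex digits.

0xBF9E

Stored big-endian, the bytes at ascending addresses are 9E BF.
Read back as little-endian, the first byte is least significant, giving 0xBF9E.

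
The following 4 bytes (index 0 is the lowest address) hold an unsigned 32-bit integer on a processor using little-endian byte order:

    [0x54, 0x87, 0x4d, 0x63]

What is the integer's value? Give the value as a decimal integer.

1666025300

In little-endian order the low byte comes first in memory.
Reassemble most-significant byte first: 63 4D 87 54 → 0x634D8754.
0x634D8754 = 1666025300.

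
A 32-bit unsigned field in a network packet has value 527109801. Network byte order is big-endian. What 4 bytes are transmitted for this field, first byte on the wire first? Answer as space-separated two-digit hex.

1F 6B 0E A9

527109801 in hexadecimal, padded to 32 bits, is 0x1F6B0EA9.
Split into bytes (most-significant first): 1F 6B 0E A9.
In big-endian order the high byte comes first in memory.
So the memory order matches the most-significant-first order: 1F 6B 0E A9.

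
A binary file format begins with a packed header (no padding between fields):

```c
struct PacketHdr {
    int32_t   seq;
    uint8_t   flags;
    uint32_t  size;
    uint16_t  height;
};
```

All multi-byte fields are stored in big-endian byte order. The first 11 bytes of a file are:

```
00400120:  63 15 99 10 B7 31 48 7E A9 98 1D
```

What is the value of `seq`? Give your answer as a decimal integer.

1662359824

`seq` is the first field, at byte offset 0, occupying 4 bytes.
Bytes at offsets 0..3: 63 15 99 10.
Big-endian stores the most-significant byte at the lowest address.
The bytes are already most-significant first: 0x63159910.
0x63159910 = 1662359824.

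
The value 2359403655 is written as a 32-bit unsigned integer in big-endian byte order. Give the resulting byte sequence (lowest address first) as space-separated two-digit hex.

2359403655 in hexadecimal, padded to 32 bits, is 0x8CA1A487.
Split into bytes (most-significant first): 8C A1 A4 87.
Big-endian stores the most-significant byte at the lowest address.
So the memory order matches the most-significant-first order: 8C A1 A4 87.

8C A1 A4 87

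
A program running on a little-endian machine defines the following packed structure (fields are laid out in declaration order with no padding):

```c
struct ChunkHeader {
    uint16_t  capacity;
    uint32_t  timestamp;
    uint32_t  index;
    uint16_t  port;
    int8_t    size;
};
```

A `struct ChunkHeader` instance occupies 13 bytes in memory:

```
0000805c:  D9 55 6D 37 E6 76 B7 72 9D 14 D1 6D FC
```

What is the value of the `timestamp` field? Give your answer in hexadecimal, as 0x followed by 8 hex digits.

0x76E6376D

`timestamp` follows `capacity` (2 bytes), so it starts at byte offset 2 and occupies 4 bytes.
Bytes at offsets 2..5: 6D 37 E6 76.
In little-endian order the low byte comes first in memory.
Reassemble most-significant byte first: 76 E6 37 6D → 0x76E6376D.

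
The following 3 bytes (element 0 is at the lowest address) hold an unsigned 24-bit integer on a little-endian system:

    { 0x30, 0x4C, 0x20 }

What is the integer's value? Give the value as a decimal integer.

2116656

Little-endian: lowest address holds the least-significant byte.
Reassemble most-significant byte first: 20 4C 30 → 0x204C30.
0x204C30 = 2116656.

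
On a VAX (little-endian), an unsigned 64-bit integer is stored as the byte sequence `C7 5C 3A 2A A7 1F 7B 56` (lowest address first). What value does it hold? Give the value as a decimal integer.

6231609312225680583

Little-endian: lowest address holds the least-significant byte.
Reassemble most-significant byte first: 56 7B 1F A7 2A 3A 5C C7 → 0x567B1FA72A3A5CC7.
0x567B1FA72A3A5CC7 = 6231609312225680583.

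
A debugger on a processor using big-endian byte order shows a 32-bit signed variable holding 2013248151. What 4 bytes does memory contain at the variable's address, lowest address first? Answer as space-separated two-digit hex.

77 FF BA 97

2013248151 in hexadecimal, padded to 32 bits, is 0x77FFBA97.
Split into bytes (most-significant first): 77 FF BA 97.
In big-endian order the high byte comes first in memory.
So the memory order matches the most-significant-first order: 77 FF BA 97.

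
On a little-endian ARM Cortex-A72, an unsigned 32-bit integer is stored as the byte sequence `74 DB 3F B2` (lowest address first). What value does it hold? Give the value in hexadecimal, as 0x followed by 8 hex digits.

0xB23FDB74

Little-endian: lowest address holds the least-significant byte.
Reassemble most-significant byte first: B2 3F DB 74 → 0xB23FDB74.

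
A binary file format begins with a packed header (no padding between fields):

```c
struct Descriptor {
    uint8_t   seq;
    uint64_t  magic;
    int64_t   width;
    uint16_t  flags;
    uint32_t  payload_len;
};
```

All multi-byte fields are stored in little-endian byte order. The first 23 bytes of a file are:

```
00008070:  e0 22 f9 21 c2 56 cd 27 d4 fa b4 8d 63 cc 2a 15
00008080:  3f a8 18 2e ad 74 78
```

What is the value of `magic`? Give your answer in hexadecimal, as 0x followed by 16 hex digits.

0xD427CD56C221F922

`magic` follows `seq` (1 byte), so it starts at byte offset 1 and occupies 8 bytes.
Bytes at offsets 1..8: 22 F9 21 C2 56 CD 27 D4.
Little-endian: lowest address holds the least-significant byte.
Reassemble most-significant byte first: D4 27 CD 56 C2 21 F9 22 → 0xD427CD56C221F922.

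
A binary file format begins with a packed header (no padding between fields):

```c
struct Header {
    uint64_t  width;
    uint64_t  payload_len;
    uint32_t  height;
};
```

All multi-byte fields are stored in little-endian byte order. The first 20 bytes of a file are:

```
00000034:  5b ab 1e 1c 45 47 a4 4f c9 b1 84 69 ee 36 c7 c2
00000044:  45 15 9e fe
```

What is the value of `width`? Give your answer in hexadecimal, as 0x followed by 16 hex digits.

0x4FA447451C1EAB5B

`width` is the first field, at byte offset 0, occupying 8 bytes.
Bytes at offsets 0..7: 5B AB 1E 1C 45 47 A4 4F.
Little-endian stores the least-significant byte at the lowest address.
Reassemble most-significant byte first: 4F A4 47 45 1C 1E AB 5B → 0x4FA447451C1EAB5B.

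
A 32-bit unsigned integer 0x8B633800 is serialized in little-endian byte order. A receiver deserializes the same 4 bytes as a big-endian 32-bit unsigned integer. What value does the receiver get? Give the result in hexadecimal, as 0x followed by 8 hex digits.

Stored little-endian, the bytes at ascending addresses are 00 38 63 8B.
Read back as big-endian, the last byte is least significant, giving 0x0038638B.

0x0038638B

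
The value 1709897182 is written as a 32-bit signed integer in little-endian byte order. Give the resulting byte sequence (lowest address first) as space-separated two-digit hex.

1709897182 in hexadecimal, padded to 32 bits, is 0x65EAF5DE.
Split into bytes (most-significant first): 65 EA F5 DE.
In little-endian order the low byte comes first in memory.
So at ascending addresses the bytes are DE F5 EA 65.

DE F5 EA 65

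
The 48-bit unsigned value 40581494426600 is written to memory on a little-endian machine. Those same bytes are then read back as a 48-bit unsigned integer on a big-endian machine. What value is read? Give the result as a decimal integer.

255411229681700

40581494426600 in 48-bit hexadecimal is 0x24E89D8F4BE8.
Stored little-endian, the bytes at ascending addresses are E8 4B 8F 9D E8 24.
Read back as big-endian, the last byte is least significant, giving 0xE84B8F9DE824.
0xE84B8F9DE824 = 255411229681700.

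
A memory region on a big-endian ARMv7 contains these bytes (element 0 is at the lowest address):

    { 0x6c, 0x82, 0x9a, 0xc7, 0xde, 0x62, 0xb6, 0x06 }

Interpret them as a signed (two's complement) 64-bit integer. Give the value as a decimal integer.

7818982086288782854

Big-endian: lowest address holds the most-significant byte.
The bytes are already most-significant first: 0x6C829AC7DE62B606.
0x6C829AC7DE62B606 = 7818982086288782854.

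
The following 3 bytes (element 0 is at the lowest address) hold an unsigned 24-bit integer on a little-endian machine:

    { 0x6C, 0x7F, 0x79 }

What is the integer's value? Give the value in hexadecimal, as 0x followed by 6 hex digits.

0x797F6C

In little-endian order the low byte comes first in memory.
Reassemble most-significant byte first: 79 7F 6C → 0x797F6C.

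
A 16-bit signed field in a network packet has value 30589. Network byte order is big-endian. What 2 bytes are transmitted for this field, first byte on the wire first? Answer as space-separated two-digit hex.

77 7D

30589 in hexadecimal, padded to 16 bits, is 0x777D.
Split into bytes (most-significant first): 77 7D.
In big-endian order the high byte comes first in memory.
So the memory order matches the most-significant-first order: 77 7D.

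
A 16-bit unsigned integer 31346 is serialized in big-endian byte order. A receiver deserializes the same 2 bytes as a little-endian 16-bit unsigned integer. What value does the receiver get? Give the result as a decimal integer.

31346 in 16-bit hexadecimal is 0x7A72.
Stored big-endian, the bytes at ascending addresses are 7A 72.
Read back as little-endian, the first byte is least significant, giving 0x727A.
0x727A = 29306.

29306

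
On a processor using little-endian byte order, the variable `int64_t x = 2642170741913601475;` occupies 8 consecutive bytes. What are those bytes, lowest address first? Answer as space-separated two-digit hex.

2642170741913601475 in hexadecimal, padded to 64 bits, is 0x24AAE04A7BB0C5C3.
Split into bytes (most-significant first): 24 AA E0 4A 7B B0 C5 C3.
In little-endian order the low byte comes first in memory.
So at ascending addresses the bytes are C3 C5 B0 7B 4A E0 AA 24.

C3 C5 B0 7B 4A E0 AA 24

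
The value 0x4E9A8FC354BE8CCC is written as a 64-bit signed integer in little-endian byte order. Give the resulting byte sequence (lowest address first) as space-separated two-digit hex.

CC 8C BE 54 C3 8F 9A 4E

Split into bytes (most-significant first): 4E 9A 8F C3 54 BE 8C CC.
Little-endian stores the least-significant byte at the lowest address.
So at ascending addresses the bytes are CC 8C BE 54 C3 8F 9A 4E.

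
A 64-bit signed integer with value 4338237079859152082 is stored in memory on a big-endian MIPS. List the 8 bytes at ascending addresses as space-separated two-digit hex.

4338237079859152082 in hexadecimal, padded to 64 bits, is 0x3C3483A3A06EC4D2.
Split into bytes (most-significant first): 3C 34 83 A3 A0 6E C4 D2.
In big-endian order the high byte comes first in memory.
So the memory order matches the most-significant-first order: 3C 34 83 A3 A0 6E C4 D2.

3C 34 83 A3 A0 6E C4 D2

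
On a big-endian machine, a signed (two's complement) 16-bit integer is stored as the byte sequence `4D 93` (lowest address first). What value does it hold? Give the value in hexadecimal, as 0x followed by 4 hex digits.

In big-endian order the high byte comes first in memory.
The bytes are already most-significant first: 0x4D93.

0x4D93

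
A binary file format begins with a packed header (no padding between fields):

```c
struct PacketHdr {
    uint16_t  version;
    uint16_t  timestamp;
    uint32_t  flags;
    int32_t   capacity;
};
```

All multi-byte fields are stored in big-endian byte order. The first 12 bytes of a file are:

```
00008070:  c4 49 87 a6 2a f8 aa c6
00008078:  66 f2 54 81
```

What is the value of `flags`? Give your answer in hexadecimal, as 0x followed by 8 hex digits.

0x2AF8AAC6

`flags` follows `version` (2 B), `timestamp` (2 B), so it starts at offset 2 + 2 = 4 and occupies 4 bytes.
Bytes at offsets 4..7: 2A F8 AA C6.
In big-endian order the high byte comes first in memory.
The bytes are already most-significant first: 0x2AF8AAC6.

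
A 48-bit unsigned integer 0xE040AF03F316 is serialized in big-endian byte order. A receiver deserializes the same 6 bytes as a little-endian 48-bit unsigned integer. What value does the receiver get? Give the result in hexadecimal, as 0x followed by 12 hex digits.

Stored big-endian, the bytes at ascending addresses are E0 40 AF 03 F3 16.
Read back as little-endian, the first byte is least significant, giving 0x16F303AF40E0.

0x16F303AF40E0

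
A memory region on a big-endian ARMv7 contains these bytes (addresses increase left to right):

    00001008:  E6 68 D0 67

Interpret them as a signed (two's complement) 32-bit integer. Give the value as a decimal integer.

Big-endian: lowest address holds the most-significant byte.
The bytes are already most-significant first: 0xE668D067.
Top bit is set, so as a signed 32-bit value this is 0xE668D067 − 2^32 = -429338521.

-429338521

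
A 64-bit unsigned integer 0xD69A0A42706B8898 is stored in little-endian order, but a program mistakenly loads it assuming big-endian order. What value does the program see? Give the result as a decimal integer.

Stored little-endian, the bytes at ascending addresses are 98 88 6B 70 42 0A 9A D6.
Read back as big-endian, the last byte is least significant, giving 0x98886B70420A9AD6.
0x98886B70420A9AD6 = 10991153020486195926.

10991153020486195926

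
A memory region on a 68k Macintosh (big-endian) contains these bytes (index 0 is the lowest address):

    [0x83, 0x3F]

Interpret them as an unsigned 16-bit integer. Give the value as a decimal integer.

Big-endian stores the most-significant byte at the lowest address.
The bytes are already most-significant first: 0x833F.
0x833F = 33599.

33599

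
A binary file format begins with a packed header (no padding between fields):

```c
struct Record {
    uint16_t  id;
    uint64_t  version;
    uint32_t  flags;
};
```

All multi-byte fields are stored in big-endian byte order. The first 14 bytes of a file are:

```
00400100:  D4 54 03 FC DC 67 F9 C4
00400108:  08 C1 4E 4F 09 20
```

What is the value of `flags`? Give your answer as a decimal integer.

1313802528

`flags` follows `id` (2 B), `version` (8 B), so it starts at offset 2 + 8 = 10 and occupies 4 bytes.
Bytes at offsets 10..13: 4E 4F 09 20.
Big-endian: lowest address holds the most-significant byte.
The bytes are already most-significant first: 0x4E4F0920.
0x4E4F0920 = 1313802528.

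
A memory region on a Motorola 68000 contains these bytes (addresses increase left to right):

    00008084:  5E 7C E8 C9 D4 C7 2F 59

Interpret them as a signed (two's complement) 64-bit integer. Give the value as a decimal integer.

6808572690233241433

In big-endian order the high byte comes first in memory.
The bytes are already most-significant first: 0x5E7CE8C9D4C72F59.
0x5E7CE8C9D4C72F59 = 6808572690233241433.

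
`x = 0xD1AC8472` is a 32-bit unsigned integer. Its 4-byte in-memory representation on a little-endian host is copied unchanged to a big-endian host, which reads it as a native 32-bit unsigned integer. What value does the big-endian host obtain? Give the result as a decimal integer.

1921297617

Stored little-endian, the bytes at ascending addresses are 72 84 AC D1.
Read back as big-endian, the last byte is least significant, giving 0x7284ACD1.
0x7284ACD1 = 1921297617.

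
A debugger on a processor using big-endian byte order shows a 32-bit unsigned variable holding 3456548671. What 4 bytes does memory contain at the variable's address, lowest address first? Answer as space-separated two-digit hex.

CE 06 BF 3F

3456548671 in hexadecimal, padded to 32 bits, is 0xCE06BF3F.
Split into bytes (most-significant first): CE 06 BF 3F.
In big-endian order the high byte comes first in memory.
So the memory order matches the most-significant-first order: CE 06 BF 3F.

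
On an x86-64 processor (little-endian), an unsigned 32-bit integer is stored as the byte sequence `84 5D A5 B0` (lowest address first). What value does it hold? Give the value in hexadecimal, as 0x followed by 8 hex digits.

0xB0A55D84

Little-endian stores the least-significant byte at the lowest address.
Reassemble most-significant byte first: B0 A5 5D 84 → 0xB0A55D84.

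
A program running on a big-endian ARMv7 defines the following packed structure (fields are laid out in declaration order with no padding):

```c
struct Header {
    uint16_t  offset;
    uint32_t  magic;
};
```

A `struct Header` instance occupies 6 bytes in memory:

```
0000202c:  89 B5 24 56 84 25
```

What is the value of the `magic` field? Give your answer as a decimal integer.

`magic` follows `offset` (2 bytes), so it starts at byte offset 2 and occupies 4 bytes.
Bytes at offsets 2..5: 24 56 84 25.
Big-endian: lowest address holds the most-significant byte.
The bytes are already most-significant first: 0x24568425.
0x24568425 = 609649701.

609649701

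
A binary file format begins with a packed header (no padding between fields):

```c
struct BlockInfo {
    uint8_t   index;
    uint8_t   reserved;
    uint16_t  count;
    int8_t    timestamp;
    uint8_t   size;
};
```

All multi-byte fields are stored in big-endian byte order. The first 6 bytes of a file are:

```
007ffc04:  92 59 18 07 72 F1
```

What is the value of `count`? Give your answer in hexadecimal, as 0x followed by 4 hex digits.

0x1807

`count` follows `index` (1 B), `reserved` (1 B), so it starts at offset 1 + 1 = 2 and occupies 2 bytes.
Bytes at offsets 2..3: 18 07.
Big-endian stores the most-significant byte at the lowest address.
The bytes are already most-significant first: 0x1807.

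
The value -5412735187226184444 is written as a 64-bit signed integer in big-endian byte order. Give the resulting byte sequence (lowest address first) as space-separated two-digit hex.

B4 E2 1A 06 6E 20 35 04

Two's complement of -5412735187226184444 in 64 bits: 5412735187226184444 = 0x4B1DE5F991DFCAFC; invert → 0xB4E21A066E203503; add 1 → 0xB4E21A066E203504.
Split into bytes (most-significant first): B4 E2 1A 06 6E 20 35 04.
Big-endian stores the most-significant byte at the lowest address.
So the memory order matches the most-significant-first order: B4 E2 1A 06 6E 20 35 04.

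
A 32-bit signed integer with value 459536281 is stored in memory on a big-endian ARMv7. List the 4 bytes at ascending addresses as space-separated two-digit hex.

459536281 in hexadecimal, padded to 32 bits, is 0x1B63F799.
Split into bytes (most-significant first): 1B 63 F7 99.
Big-endian: lowest address holds the most-significant byte.
So the memory order matches the most-significant-first order: 1B 63 F7 99.

1B 63 F7 99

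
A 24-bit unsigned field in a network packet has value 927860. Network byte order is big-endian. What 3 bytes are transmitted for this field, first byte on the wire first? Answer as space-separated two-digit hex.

0E 28 74

927860 in hexadecimal, padded to 24 bits, is 0x0E2874.
Split into bytes (most-significant first): 0E 28 74.
In big-endian order the high byte comes first in memory.
So the memory order matches the most-significant-first order: 0E 28 74.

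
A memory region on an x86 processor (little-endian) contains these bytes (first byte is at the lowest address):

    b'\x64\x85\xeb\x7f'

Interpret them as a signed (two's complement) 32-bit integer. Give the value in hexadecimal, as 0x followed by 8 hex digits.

0x7FEB8564

Little-endian stores the least-significant byte at the lowest address.
Reassemble most-significant byte first: 7F EB 85 64 → 0x7FEB8564.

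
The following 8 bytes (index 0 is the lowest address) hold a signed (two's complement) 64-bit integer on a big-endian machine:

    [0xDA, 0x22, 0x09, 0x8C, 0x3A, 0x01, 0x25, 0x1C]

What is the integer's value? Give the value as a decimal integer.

Big-endian stores the most-significant byte at the lowest address.
The bytes are already most-significant first: 0xDA22098C3A01251C.
Top bit is set, so as a signed 64-bit value this is 0xDA22098C3A01251C − 2^64 = -2728607926359874276.

-2728607926359874276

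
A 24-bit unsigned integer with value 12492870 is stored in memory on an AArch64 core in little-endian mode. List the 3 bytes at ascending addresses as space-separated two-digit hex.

12492870 in hexadecimal, padded to 24 bits, is 0xBEA046.
Split into bytes (most-significant first): BE A0 46.
In little-endian order the low byte comes first in memory.
So at ascending addresses the bytes are 46 A0 BE.

46 A0 BE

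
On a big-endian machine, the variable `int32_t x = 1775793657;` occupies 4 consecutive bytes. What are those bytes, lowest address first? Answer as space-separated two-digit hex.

69 D8 75 F9

1775793657 in hexadecimal, padded to 32 bits, is 0x69D875F9.
Split into bytes (most-significant first): 69 D8 75 F9.
Big-endian: lowest address holds the most-significant byte.
So the memory order matches the most-significant-first order: 69 D8 75 F9.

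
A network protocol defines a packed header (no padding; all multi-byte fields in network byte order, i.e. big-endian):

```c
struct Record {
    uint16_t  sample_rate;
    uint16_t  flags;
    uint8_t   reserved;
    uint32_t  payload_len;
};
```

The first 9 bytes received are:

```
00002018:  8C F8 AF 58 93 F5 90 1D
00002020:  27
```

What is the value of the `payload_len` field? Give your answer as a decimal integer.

4119862567

`payload_len` follows `sample_rate` (2 B), `flags` (2 B), `reserved` (1 B), so it starts at offset 2 + 2 + 1 = 5 and occupies 4 bytes.
Bytes at offsets 5..8: F5 90 1D 27.
Big-endian stores the most-significant byte at the lowest address.
The bytes are already most-significant first: 0xF5901D27.
0xF5901D27 = 4119862567.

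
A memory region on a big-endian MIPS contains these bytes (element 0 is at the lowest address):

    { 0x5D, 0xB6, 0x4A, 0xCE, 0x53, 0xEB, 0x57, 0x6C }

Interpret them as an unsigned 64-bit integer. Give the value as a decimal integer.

6752666941320288108

Big-endian: lowest address holds the most-significant byte.
The bytes are already most-significant first: 0x5DB64ACE53EB576C.
0x5DB64ACE53EB576C = 6752666941320288108.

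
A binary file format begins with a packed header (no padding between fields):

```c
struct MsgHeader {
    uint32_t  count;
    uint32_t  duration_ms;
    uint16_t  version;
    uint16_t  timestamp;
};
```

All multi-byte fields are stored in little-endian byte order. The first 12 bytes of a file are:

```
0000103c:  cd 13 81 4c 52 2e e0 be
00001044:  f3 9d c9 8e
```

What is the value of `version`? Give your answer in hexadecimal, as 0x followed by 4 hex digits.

0x9DF3

`version` follows `count` (4 B), `duration_ms` (4 B), so it starts at offset 4 + 4 = 8 and occupies 2 bytes.
Bytes at offsets 8..9: F3 9D.
In little-endian order the low byte comes first in memory.
Reassemble most-significant byte first: 9D F3 → 0x9DF3.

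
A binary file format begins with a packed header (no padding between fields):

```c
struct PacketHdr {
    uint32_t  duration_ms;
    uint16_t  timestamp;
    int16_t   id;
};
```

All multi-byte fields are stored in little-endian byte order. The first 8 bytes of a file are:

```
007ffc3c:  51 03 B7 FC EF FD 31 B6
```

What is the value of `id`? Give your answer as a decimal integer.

`id` follows `duration_ms` (4 B), `timestamp` (2 B), so it starts at offset 4 + 2 = 6 and occupies 2 bytes.
Bytes at offsets 6..7: 31 B6.
Little-endian: lowest address holds the least-significant byte.
Reassemble most-significant byte first: B6 31 → 0xB631.
Top bit is set, so as a signed 16-bit value this is 0xB631 − 2^16 = -18895.

-18895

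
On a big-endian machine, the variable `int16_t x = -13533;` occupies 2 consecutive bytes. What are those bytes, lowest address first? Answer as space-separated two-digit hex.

Two's complement of -13533 in 16 bits: 13533 = 0x34DD; invert → 0xCB22; add 1 → 0xCB23.
Split into bytes (most-significant first): CB 23.
In big-endian order the high byte comes first in memory.
So the memory order matches the most-significant-first order: CB 23.

CB 23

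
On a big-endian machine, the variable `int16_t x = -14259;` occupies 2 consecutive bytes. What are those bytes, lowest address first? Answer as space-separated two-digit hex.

C8 4D

Two's complement of -14259 in 16 bits: 14259 = 0x37B3; invert → 0xC84C; add 1 → 0xC84D.
Split into bytes (most-significant first): C8 4D.
Big-endian stores the most-significant byte at the lowest address.
So the memory order matches the most-significant-first order: C8 4D.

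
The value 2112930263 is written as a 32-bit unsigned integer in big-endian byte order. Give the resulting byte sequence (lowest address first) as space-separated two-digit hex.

7D F0 C1 D7

2112930263 in hexadecimal, padded to 32 bits, is 0x7DF0C1D7.
Split into bytes (most-significant first): 7D F0 C1 D7.
Big-endian stores the most-significant byte at the lowest address.
So the memory order matches the most-significant-first order: 7D F0 C1 D7.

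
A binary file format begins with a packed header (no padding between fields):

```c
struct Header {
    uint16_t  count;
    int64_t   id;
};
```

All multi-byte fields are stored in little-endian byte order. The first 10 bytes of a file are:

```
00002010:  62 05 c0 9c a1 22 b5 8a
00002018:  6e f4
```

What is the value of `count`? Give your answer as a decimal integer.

1378

`count` is the first field, at byte offset 0, occupying 2 bytes.
Bytes at offsets 0..1: 62 05.
Little-endian stores the least-significant byte at the lowest address.
Reassemble most-significant byte first: 05 62 → 0x0562.
0x0562 = 1378.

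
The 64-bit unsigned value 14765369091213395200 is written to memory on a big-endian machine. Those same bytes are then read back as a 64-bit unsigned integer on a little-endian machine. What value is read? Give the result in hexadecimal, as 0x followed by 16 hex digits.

0x00854E4BF520E9CC

14765369091213395200 in 64-bit hexadecimal is 0xCCE920F54B4E8500.
Stored big-endian, the bytes at ascending addresses are CC E9 20 F5 4B 4E 85 00.
Read back as little-endian, the first byte is least significant, giving 0x00854E4BF520E9CC.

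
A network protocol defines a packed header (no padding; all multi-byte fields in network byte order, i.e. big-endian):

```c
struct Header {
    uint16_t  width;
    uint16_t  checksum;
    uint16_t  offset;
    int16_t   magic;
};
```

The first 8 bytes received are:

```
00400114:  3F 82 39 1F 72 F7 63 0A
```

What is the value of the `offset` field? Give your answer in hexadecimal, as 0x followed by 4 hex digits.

`offset` follows `width` (2 B), `checksum` (2 B), so it starts at offset 2 + 2 = 4 and occupies 2 bytes.
Bytes at offsets 4..5: 72 F7.
In big-endian order the high byte comes first in memory.
The bytes are already most-significant first: 0x72F7.

0x72F7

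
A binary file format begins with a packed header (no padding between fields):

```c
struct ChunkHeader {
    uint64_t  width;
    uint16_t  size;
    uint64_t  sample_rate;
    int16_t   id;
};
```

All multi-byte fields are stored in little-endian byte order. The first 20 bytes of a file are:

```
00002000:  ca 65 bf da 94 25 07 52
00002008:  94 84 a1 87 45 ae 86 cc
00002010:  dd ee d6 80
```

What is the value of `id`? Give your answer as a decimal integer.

-32554

`id` follows `width` (8 B), `size` (2 B), `sample_rate` (8 B), so it starts at offset 8 + 2 + 8 = 18 and occupies 2 bytes.
Bytes at offsets 18..19: D6 80.
Little-endian: lowest address holds the least-significant byte.
Reassemble most-significant byte first: 80 D6 → 0x80D6.
Top bit is set, so as a signed 16-bit value this is 0x80D6 − 2^16 = -32554.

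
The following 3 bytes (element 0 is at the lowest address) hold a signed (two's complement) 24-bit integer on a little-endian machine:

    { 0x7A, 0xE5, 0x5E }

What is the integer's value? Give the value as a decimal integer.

Little-endian stores the least-significant byte at the lowest address.
Reassemble most-significant byte first: 5E E5 7A → 0x5EE57A.
0x5EE57A = 6219130.

6219130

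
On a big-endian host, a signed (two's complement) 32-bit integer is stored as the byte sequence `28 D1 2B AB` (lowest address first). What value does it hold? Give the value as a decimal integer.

684796843

In big-endian order the high byte comes first in memory.
The bytes are already most-significant first: 0x28D12BAB.
0x28D12BAB = 684796843.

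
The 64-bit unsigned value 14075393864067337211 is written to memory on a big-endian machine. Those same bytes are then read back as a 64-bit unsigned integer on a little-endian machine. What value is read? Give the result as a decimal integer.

14075393864067337211 in 64-bit hexadecimal is 0xC355D8250D724BFB.
Stored big-endian, the bytes at ascending addresses are C3 55 D8 25 0D 72 4B FB.
Read back as little-endian, the first byte is least significant, giving 0xFB4B720D25D855C3.
0xFB4B720D25D855C3 = 18107692127568287171.

18107692127568287171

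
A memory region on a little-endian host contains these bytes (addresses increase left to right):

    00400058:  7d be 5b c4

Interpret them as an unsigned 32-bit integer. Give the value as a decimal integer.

3294346877

Little-endian: lowest address holds the least-significant byte.
Reassemble most-significant byte first: C4 5B BE 7D → 0xC45BBE7D.
0xC45BBE7D = 3294346877.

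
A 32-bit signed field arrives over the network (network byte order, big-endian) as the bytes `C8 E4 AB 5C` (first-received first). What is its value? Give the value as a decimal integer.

-924538020

Big-endian stores the most-significant byte at the lowest address.
The bytes are already most-significant first: 0xC8E4AB5C.
Top bit is set, so as a signed 32-bit value this is 0xC8E4AB5C − 2^32 = -924538020.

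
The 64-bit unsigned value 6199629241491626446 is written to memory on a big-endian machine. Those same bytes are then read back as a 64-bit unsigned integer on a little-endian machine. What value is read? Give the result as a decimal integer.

14886995700188514646

6199629241491626446 in 64-bit hexadecimal is 0x560981F2B63B99CE.
Stored big-endian, the bytes at ascending addresses are 56 09 81 F2 B6 3B 99 CE.
Read back as little-endian, the first byte is least significant, giving 0xCE993BB6F2810956.
0xCE993BB6F2810956 = 14886995700188514646.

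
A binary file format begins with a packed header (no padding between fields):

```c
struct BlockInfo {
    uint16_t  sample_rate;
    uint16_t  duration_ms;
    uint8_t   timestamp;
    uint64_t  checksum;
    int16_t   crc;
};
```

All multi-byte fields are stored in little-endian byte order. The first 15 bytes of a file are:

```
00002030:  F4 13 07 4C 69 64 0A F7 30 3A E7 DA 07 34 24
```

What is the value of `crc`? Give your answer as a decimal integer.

9268

`crc` follows `sample_rate` (2 B), `duration_ms` (2 B), `timestamp` (1 B), `checksum` (8 B), so it starts at offset 2 + 2 + 1 + 8 = 13 and occupies 2 bytes.
Bytes at offsets 13..14: 34 24.
Little-endian: lowest address holds the least-significant byte.
Reassemble most-significant byte first: 24 34 → 0x2434.
0x2434 = 9268.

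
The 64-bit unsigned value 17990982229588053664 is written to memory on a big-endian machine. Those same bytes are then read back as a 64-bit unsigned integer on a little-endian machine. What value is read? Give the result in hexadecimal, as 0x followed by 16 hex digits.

17990982229588053664 in 64-bit hexadecimal is 0xF9ACCF047AF60EA0.
Stored big-endian, the bytes at ascending addresses are F9 AC CF 04 7A F6 0E A0.
Read back as little-endian, the first byte is least significant, giving 0xA00EF67A04CFACF9.

0xA00EF67A04CFACF9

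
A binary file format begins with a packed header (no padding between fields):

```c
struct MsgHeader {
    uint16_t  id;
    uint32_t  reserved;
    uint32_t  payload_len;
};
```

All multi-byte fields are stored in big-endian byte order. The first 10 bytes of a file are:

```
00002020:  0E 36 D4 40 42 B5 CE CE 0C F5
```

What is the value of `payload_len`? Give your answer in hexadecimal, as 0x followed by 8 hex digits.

`payload_len` follows `id` (2 B), `reserved` (4 B), so it starts at offset 2 + 4 = 6 and occupies 4 bytes.
Bytes at offsets 6..9: CE CE 0C F5.
Big-endian: lowest address holds the most-significant byte.
The bytes are already most-significant first: 0xCECE0CF5.

0xCECE0CF5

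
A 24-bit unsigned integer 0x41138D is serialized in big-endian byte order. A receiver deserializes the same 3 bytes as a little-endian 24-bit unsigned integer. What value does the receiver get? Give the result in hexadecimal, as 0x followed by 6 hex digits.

0x8D1341

Stored big-endian, the bytes at ascending addresses are 41 13 8D.
Read back as little-endian, the first byte is least significant, giving 0x8D1341.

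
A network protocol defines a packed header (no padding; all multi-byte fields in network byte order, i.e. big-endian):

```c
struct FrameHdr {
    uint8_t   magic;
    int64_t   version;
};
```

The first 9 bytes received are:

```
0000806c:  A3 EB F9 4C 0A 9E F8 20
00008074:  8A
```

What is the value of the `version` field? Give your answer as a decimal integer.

`version` follows `magic` (1 byte), so it starts at byte offset 1 and occupies 8 bytes.
Bytes at offsets 1..8: EB F9 4C 0A 9E F8 20 8A.
In big-endian order the high byte comes first in memory.
The bytes are already most-significant first: 0xEBF94C0A9EF8208A.
Top bit is set, so as a signed 64-bit value this is 0xEBF94C0A9EF8208A − 2^64 = -1443038597095087990.

-1443038597095087990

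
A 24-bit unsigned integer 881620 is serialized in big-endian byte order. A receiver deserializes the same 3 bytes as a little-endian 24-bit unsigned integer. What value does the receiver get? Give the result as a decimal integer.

881620 in 24-bit hexadecimal is 0x0D73D4.
Stored big-endian, the bytes at ascending addresses are 0D 73 D4.
Read back as little-endian, the first byte is least significant, giving 0xD4730D.
0xD4730D = 13923085.

13923085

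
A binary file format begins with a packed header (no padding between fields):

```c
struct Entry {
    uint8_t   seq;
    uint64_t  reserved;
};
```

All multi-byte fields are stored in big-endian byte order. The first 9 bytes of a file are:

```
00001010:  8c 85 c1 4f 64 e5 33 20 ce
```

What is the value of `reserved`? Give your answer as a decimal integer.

9638071972310229198

`reserved` follows `seq` (1 byte), so it starts at byte offset 1 and occupies 8 bytes.
Bytes at offsets 1..8: 85 C1 4F 64 E5 33 20 CE.
In big-endian order the high byte comes first in memory.
The bytes are already most-significant first: 0x85C14F64E53320CE.
0x85C14F64E53320CE = 9638071972310229198.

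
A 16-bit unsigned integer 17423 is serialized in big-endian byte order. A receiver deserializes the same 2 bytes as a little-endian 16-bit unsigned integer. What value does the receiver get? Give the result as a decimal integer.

17423 in 16-bit hexadecimal is 0x440F.
Stored big-endian, the bytes at ascending addresses are 44 0F.
Read back as little-endian, the first byte is least significant, giving 0x0F44.
0x0F44 = 3908.

3908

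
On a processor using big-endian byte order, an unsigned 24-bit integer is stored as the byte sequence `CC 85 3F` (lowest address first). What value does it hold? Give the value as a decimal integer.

13403455

Big-endian stores the most-significant byte at the lowest address.
The bytes are already most-significant first: 0xCC853F.
0xCC853F = 13403455.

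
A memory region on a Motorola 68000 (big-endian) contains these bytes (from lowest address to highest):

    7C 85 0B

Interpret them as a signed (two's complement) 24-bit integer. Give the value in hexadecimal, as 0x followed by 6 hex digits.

Big-endian stores the most-significant byte at the lowest address.
The bytes are already most-significant first: 0x7C850B.

0x7C850B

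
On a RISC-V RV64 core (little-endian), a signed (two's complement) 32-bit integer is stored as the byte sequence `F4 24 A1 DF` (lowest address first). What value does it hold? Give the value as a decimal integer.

-543087372

Little-endian stores the least-significant byte at the lowest address.
Reassemble most-significant byte first: DF A1 24 F4 → 0xDFA124F4.
Top bit is set, so as a signed 32-bit value this is 0xDFA124F4 − 2^32 = -543087372.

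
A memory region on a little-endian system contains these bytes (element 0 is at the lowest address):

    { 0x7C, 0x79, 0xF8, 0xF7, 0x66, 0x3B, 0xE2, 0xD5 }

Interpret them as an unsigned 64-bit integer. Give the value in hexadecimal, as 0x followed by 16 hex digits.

0xD5E23B66F7F8797C

In little-endian order the low byte comes first in memory.
Reassemble most-significant byte first: D5 E2 3B 66 F7 F8 79 7C → 0xD5E23B66F7F8797C.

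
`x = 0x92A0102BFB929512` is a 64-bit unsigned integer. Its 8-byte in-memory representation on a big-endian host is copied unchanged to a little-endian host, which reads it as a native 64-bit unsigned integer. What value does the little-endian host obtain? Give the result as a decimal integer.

1339138071669547154

Stored big-endian, the bytes at ascending addresses are 92 A0 10 2B FB 92 95 12.
Read back as little-endian, the first byte is least significant, giving 0x129592FB2B10A092.
0x129592FB2B10A092 = 1339138071669547154.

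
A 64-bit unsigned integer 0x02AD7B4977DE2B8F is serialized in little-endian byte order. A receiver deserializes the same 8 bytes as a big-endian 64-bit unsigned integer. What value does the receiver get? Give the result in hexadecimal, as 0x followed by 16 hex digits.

Stored little-endian, the bytes at ascending addresses are 8F 2B DE 77 49 7B AD 02.
Read back as big-endian, the last byte is least significant, giving 0x8F2BDE77497BAD02.

0x8F2BDE77497BAD02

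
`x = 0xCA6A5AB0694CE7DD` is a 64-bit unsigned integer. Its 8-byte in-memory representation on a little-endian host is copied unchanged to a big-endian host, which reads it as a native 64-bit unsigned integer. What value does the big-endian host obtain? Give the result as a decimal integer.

Stored little-endian, the bytes at ascending addresses are DD E7 4C 69 B0 5A 6A CA.
Read back as big-endian, the last byte is least significant, giving 0xDDE74C69B05A6ACA.
0xDDE74C69B05A6ACA = 15989833018816228042.

15989833018816228042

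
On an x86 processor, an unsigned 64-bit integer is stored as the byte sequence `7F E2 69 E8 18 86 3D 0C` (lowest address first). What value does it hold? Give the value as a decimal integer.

882008543571075711

In little-endian order the low byte comes first in memory.
Reassemble most-significant byte first: 0C 3D 86 18 E8 69 E2 7F → 0x0C3D8618E869E27F.
0x0C3D8618E869E27F = 882008543571075711.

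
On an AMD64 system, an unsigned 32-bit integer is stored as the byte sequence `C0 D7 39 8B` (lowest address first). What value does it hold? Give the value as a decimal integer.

2335823808

In little-endian order the low byte comes first in memory.
Reassemble most-significant byte first: 8B 39 D7 C0 → 0x8B39D7C0.
0x8B39D7C0 = 2335823808.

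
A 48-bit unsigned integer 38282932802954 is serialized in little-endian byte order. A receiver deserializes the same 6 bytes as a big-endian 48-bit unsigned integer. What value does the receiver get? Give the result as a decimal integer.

152100301492514

38282932802954 in 48-bit hexadecimal is 0x22D1709C558A.
Stored little-endian, the bytes at ascending addresses are 8A 55 9C 70 D1 22.
Read back as big-endian, the last byte is least significant, giving 0x8A559C70D122.
0x8A559C70D122 = 152100301492514.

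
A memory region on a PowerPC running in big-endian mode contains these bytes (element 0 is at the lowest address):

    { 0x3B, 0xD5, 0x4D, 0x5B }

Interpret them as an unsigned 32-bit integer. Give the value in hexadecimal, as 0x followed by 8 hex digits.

0x3BD54D5B

In big-endian order the high byte comes first in memory.
The bytes are already most-significant first: 0x3BD54D5B.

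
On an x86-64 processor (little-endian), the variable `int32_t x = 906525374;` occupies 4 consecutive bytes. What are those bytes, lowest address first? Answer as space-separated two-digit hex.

906525374 in hexadecimal, padded to 32 bits, is 0x36087ABE.
Split into bytes (most-significant first): 36 08 7A BE.
Little-endian stores the least-significant byte at the lowest address.
So at ascending addresses the bytes are BE 7A 08 36.

BE 7A 08 36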